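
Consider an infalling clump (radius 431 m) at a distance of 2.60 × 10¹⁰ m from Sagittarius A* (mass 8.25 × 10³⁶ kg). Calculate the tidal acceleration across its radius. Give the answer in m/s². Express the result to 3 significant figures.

a_tidal = 2GMr/d³
        = 2 × (6.674 × 10⁻¹¹) × (8.25 × 10³⁶) × (431) / (2.60 × 10¹⁰)³
        = 2.70 × 10⁻² m/s²

2.70 × 10⁻² m/s²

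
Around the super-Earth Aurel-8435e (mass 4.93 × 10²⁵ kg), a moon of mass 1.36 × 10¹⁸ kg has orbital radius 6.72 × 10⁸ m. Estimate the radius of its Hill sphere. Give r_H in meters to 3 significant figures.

1.41 × 10⁶ m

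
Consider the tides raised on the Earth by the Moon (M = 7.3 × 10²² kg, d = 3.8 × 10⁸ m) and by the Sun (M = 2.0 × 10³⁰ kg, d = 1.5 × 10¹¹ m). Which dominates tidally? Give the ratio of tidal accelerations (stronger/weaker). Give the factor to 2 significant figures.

The Moon, by a factor of ≈ 2.2

Tidal stretch scales as M/d³; compute that for each body.
The Moon: (7.3 × 10²²) / (3.8 × 10⁸)³ = 1.330 × 10⁻³
The Sun: (2.0 × 10³⁰) / (1.5 × 10¹¹)³ = 5.926 × 10⁻⁴
Ratio (larger/smaller) = 2.2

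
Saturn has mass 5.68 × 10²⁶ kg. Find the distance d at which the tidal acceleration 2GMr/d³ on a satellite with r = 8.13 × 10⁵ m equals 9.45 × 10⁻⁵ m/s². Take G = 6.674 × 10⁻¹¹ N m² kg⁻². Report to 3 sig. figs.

2GMr/d³ = a_tidal  ⇒  d = (2GMr / a_tidal)^(1/3)
d = (2 × 6.674×10⁻¹¹ × (5.68 × 10²⁶) × (8.13 × 10⁵) / (9.45 × 10⁻⁵))^(1/3)
  = 8.67 × 10⁸ m

8.67 × 10⁸ m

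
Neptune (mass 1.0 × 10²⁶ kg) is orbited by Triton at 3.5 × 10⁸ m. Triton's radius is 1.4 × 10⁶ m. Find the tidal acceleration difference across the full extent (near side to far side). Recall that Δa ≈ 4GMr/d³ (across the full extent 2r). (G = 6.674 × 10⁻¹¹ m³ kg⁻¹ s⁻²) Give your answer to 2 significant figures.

8.7 × 10⁻⁴ m/s²

The field gradient is 2GM/d³; across the full diameter 2r the difference is 4GMr/d³.
a_tidal = 4GMr/d³
        = 4 × (6.674 × 10⁻¹¹) × (1.0 × 10²⁶) × (1.4 × 10⁶) / (3.5 × 10⁸)³
        = 8.7 × 10⁻⁴ m/s²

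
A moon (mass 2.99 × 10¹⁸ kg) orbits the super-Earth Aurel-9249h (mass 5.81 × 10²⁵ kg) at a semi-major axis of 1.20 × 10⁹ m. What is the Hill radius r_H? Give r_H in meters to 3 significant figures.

3.09 × 10⁶ m

r_H ≈ a (m/3M)^(1/3)
    = (1.20 × 10⁹) × (2.99 × 10¹⁸ / (3 × 5.81 × 10²⁵))^(1/3)
    = 3.09 × 10⁶ m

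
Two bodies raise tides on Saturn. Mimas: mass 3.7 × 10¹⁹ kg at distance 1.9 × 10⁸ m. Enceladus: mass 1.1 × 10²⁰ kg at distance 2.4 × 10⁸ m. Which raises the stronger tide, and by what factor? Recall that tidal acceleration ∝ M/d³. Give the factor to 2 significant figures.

Compare M/d³ for the two perturbers:
Mimas: (3.7 × 10¹⁹) / (1.9 × 10⁸)³ = 5.394 × 10⁻⁶
Enceladus: (1.1 × 10²⁰) / (2.4 × 10⁸)³ = 7.957 × 10⁻⁶
Ratio (larger/smaller) = 1.5

Enceladus, by a factor of ≈ 1.5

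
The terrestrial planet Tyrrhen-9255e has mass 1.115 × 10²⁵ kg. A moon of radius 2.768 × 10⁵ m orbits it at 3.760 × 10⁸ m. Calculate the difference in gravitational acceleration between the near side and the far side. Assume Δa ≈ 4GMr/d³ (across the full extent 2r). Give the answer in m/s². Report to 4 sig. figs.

Δg = 4GMr/d³
   = 4 × (6.674 × 10⁻¹¹) × (1.115 × 10²⁵) × (2.768 × 10⁵) / (3.760 × 10⁸)³
   = 1.550 × 10⁻⁵ m/s²

1.550 × 10⁻⁵ m/s²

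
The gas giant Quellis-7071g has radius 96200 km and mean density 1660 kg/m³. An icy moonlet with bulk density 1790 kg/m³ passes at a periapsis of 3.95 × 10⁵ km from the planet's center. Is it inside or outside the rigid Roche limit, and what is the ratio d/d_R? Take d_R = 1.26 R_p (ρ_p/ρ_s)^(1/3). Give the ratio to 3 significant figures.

outside; d/d_R ≈ 3.34

d_R = 1.26 × (96200 km) × (1660/1790)^(1/3) = 1.182 × 10⁵ km
d/d_R = (3.95 × 10⁵) / (1.182 × 10⁵) = 3.34
Since d/d_R > 1, the body is outside the Roche limit.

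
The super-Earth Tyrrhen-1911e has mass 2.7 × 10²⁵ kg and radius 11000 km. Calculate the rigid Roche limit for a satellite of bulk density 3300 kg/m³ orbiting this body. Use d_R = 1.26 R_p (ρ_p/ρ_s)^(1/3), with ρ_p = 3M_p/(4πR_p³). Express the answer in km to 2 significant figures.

16000 km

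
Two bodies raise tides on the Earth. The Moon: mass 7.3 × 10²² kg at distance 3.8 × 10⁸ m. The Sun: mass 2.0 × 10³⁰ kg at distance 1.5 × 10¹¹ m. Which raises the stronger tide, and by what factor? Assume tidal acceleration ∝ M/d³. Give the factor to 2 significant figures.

The Moon, by a factor of ≈ 2.2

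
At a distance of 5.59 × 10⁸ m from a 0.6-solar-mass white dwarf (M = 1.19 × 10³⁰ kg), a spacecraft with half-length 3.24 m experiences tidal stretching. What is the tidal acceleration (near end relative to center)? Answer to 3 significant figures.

2.95 × 10⁻⁶ m/s²

a_tidal = 2GMr/d³
        = 2 × (6.674 × 10⁻¹¹) × (1.19 × 10³⁰) × (3.24) / (5.59 × 10⁸)³
        = 2.95 × 10⁻⁶ m/s²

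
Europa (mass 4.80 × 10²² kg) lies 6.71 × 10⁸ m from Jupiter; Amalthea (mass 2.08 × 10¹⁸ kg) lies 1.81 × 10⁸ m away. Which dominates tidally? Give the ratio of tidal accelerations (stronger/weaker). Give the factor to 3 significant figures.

Compare M/d³ for the two perturbers:
Europa: (4.80 × 10²²) / (6.71 × 10⁸)³ = 1.589 × 10⁻⁴
Amalthea: (2.08 × 10¹⁸) / (1.81 × 10⁸)³ = 3.508 × 10⁻⁷
Ratio (larger/smaller) = 453

Europa, by a factor of ≈ 453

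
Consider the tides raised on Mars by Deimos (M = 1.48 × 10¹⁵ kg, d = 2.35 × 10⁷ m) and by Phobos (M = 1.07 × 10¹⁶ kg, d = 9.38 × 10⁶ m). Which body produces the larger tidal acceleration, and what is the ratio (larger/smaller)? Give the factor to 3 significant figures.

Phobos, by a factor of ≈ 114

Tidal stretch scales as M/d³; compute that for each body.
Deimos: (1.48 × 10¹⁵) / (2.35 × 10⁷)³ = 1.140 × 10⁻⁷
Phobos: (1.07 × 10¹⁶) / (9.38 × 10⁶)³ = 1.297 × 10⁻⁵
Ratio (larger/smaller) = 114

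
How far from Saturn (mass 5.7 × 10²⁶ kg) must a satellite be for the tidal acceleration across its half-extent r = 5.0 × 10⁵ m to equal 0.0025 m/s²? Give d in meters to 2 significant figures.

2.5 × 10⁸ m

2GMr/d³ = a_tidal  ⇒  d = (2GMr / a_tidal)^(1/3)
d = (2 × 6.674×10⁻¹¹ × (5.7 × 10²⁶) × (5.0 × 10⁵) / (0.0025))^(1/3)
  = 2.5 × 10⁸ m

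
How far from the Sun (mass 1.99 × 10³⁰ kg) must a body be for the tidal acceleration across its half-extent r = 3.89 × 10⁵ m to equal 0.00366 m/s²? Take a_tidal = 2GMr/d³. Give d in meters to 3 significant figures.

2GMr/d³ = a_tidal  ⇒  d = (2GMr / a_tidal)^(1/3)
d = (2 × 6.674×10⁻¹¹ × (1.99 × 10³⁰) × (3.89 × 10⁵) / (0.00366))^(1/3)
  = 3.04 × 10⁹ m

3.04 × 10⁹ m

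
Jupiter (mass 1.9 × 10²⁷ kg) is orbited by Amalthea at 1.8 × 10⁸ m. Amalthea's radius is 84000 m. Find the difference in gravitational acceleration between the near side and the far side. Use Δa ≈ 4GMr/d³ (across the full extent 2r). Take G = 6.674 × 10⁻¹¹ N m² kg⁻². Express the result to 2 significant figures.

7.3 × 10⁻³ m/s²

Near-to-far spans 2r, so the tidal difference is twice the near-to-center value: 4GMr/d³.
Δa = 4GMr/d³
   = 4 × (6.674 × 10⁻¹¹) × (1.9 × 10²⁷) × (84000) / (1.8 × 10⁸)³
   = 7.3 × 10⁻³ m/s²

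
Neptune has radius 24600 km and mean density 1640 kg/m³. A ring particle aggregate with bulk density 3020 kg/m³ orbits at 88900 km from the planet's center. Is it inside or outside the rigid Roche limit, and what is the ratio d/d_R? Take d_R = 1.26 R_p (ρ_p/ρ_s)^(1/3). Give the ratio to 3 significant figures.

d_R = 1.26 × (24600 km) × (1640/3020)^(1/3) = 25290 km
d/d_R = (88900) / (25290) = 3.52
Since d/d_R > 1, the body is outside the Roche limit.

outside; d/d_R ≈ 3.52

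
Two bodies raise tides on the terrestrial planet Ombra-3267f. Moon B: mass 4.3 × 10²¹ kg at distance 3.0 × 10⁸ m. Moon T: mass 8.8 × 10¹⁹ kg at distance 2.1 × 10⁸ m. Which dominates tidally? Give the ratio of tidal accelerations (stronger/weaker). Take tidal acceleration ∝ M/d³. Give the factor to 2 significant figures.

Tidal acceleration ∝ M/d³, so compare M/d³ for each.
Moon B: (4.3 × 10²¹) / (3.0 × 10⁸)³ = 1.593 × 10⁻⁴
Moon T: (8.8 × 10¹⁹) / (2.1 × 10⁸)³ = 9.502 × 10⁻⁶
Ratio (larger/smaller) = 17

Moon B, by a factor of ≈ 17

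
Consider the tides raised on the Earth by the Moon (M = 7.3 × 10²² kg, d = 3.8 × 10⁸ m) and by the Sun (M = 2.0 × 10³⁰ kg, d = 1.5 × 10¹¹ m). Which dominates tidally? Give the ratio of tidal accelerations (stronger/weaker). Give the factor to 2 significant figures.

The Moon, by a factor of ≈ 2.2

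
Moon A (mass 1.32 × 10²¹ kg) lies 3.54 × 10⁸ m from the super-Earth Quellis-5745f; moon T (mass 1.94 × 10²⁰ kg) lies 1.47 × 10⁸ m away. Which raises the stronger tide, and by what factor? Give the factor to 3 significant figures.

Tidal stretch scales as M/d³; compute that for each body.
Moon A: (1.32 × 10²¹) / (3.54 × 10⁸)³ = 2.976 × 10⁻⁵
Moon T: (1.94 × 10²⁰) / (1.47 × 10⁸)³ = 6.107 × 10⁻⁵
Ratio (larger/smaller) = 2.05

Moon T, by a factor of ≈ 2.05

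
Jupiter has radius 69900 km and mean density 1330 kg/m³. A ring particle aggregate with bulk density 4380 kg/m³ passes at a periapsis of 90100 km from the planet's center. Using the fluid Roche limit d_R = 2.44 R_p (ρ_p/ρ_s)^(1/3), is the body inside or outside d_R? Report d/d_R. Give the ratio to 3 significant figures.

d_R = 2.44 × (69900 km) × (1330/4380)^(1/3) = 1.146 × 10⁵ km
d/d_R = (90100) / (1.146 × 10⁵) = 0.786
Since d/d_R < 1, the body is inside the Roche limit.

inside; d/d_R ≈ 0.786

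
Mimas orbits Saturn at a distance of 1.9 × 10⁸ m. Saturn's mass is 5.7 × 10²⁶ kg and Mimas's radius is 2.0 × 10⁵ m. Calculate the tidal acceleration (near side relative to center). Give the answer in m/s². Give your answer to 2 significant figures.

2.2 × 10⁻³ m/s²

Δa = 2GMr/d³
   = 2 × (6.674 × 10⁻¹¹) × (5.7 × 10²⁶) × (2.0 × 10⁵) / (1.9 × 10⁸)³
   = 2.2 × 10⁻³ m/s²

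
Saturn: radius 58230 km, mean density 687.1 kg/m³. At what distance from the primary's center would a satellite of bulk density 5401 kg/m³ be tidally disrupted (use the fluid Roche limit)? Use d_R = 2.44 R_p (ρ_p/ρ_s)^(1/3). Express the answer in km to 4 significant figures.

71460 km

d_R = 2.44 × 58230 km × (687.1/5401)^(1/3)
    = 71460 km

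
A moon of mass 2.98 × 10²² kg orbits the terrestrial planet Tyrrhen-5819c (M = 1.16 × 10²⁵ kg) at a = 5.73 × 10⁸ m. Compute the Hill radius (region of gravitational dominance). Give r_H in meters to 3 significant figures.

5.44 × 10⁷ m

r_H ≈ a (m/3M)^(1/3)
    = (5.73 × 10⁸) × (2.98 × 10²² / (3 × 1.16 × 10²⁵))^(1/3)
    = 5.44 × 10⁷ m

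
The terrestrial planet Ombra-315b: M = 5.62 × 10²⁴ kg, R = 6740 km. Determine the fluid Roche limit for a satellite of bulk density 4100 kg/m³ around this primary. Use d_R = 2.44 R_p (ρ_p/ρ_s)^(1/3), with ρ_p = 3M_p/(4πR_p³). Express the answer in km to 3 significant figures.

ρ_p = 3M_p/(4πR_p³) = 3 × (5.62 × 10²⁴) / (4π × (6.74 × 10⁶ m)³) = 4380 kg/m³
d_R = 2.44 × 6740 km × (4380/4100)^(1/3)
    = 16800 km

16800 km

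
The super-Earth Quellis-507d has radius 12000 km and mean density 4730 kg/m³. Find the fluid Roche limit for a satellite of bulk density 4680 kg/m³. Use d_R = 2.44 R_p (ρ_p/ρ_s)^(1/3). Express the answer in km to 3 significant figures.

d_R = 2.44 × 12000 km × (4730/4680)^(1/3)
    = 29400 km

29400 km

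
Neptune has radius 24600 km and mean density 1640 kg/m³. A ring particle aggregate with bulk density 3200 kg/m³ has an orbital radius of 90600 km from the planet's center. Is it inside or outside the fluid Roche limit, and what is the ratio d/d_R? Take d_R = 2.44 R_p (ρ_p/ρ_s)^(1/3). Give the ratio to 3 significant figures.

outside; d/d_R ≈ 1.89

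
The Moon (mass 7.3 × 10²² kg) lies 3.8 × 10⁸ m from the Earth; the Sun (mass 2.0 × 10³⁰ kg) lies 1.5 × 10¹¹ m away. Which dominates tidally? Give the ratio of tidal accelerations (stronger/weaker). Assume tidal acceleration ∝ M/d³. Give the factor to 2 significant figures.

Tidal acceleration ∝ M/d³, so compare M/d³ for each.
The Moon: (7.3 × 10²²) / (3.8 × 10⁸)³ = 1.330 × 10⁻³
The Sun: (2.0 × 10³⁰) / (1.5 × 10¹¹)³ = 5.926 × 10⁻⁴
Ratio (larger/smaller) = 2.2

The Moon, by a factor of ≈ 2.2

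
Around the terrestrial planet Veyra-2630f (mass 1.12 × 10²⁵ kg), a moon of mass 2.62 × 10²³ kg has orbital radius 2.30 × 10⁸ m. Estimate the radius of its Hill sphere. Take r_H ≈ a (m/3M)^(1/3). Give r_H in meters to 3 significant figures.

4.56 × 10⁷ m

r_H ≈ a (m/3M)^(1/3)
    = (2.30 × 10⁸) × (2.62 × 10²³ / (3 × 1.12 × 10²⁵))^(1/3)
    = 4.56 × 10⁷ m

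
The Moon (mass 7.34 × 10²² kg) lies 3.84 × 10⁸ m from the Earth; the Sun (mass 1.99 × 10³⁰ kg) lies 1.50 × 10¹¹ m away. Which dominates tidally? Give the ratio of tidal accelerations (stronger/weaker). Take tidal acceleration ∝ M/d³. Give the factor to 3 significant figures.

The tide-raising term goes as M/d³ (the gradient of a 1/d² field).
The Moon: (7.34 × 10²²) / (3.84 × 10⁸)³ = 1.296 × 10⁻³
The Sun: (1.99 × 10³⁰) / (1.50 × 10¹¹)³ = 5.896 × 10⁻⁴
Ratio (larger/smaller) = 2.20

The Moon, by a factor of ≈ 2.20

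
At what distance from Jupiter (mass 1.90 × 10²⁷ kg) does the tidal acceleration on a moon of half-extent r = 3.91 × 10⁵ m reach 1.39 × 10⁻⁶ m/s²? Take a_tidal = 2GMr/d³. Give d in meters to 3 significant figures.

2GMr/d³ = a_tidal  ⇒  d = (2GMr / a_tidal)^(1/3)
d = (2 × 6.674×10⁻¹¹ × (1.90 × 10²⁷) × (3.91 × 10⁵) / (1.39 × 10⁻⁶))^(1/3)
  = 4.15 × 10⁹ m

4.15 × 10⁹ m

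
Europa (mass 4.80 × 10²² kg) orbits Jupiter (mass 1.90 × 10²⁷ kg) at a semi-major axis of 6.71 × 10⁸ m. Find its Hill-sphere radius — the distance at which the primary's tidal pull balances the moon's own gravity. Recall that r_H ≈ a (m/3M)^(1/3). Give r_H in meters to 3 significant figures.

r_H ≈ a (m/3M)^(1/3)
    = (6.71 × 10⁸) × (4.80 × 10²² / (3 × 1.90 × 10²⁷))^(1/3)
    = 1.37 × 10⁷ m

1.37 × 10⁷ m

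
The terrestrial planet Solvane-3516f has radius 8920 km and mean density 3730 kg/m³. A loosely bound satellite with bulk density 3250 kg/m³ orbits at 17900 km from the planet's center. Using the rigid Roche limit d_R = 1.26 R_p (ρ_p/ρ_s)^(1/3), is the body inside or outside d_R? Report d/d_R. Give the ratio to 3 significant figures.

outside; d/d_R ≈ 1.52

d_R = 1.26 × (8920 km) × (3730/3250)^(1/3) = 11770 km
d/d_R = (17900) / (11770) = 1.52
Since d/d_R > 1, the body is outside the Roche limit.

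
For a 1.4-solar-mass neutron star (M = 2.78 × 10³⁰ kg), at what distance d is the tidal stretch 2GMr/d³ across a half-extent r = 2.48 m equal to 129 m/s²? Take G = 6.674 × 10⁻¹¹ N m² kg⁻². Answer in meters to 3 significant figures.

2GMr/d³ = a_tidal  ⇒  d = (2GMr / a_tidal)^(1/3)
d = (2 × 6.674×10⁻¹¹ × (2.78 × 10³⁰) × (2.48) / (129))^(1/3)
  = 1.93 × 10⁶ m

1.93 × 10⁶ m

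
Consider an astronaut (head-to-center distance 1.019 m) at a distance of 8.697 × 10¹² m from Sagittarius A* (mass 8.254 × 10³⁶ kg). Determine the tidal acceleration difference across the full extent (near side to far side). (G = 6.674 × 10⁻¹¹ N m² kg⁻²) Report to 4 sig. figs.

3.413 × 10⁻¹² m/s²

Δa = 4GMr/d³
   = 4 × (6.674 × 10⁻¹¹) × (8.254 × 10³⁶) × (1.019) / (8.697 × 10¹²)³
   = 3.413 × 10⁻¹² m/s²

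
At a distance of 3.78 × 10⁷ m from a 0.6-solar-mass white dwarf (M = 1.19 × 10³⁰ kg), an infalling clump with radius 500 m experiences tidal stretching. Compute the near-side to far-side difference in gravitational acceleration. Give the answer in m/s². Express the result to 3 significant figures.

2.94 m/s²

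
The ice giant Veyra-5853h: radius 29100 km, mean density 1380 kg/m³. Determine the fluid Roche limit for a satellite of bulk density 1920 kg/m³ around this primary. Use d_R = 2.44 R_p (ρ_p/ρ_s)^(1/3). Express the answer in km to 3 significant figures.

d_R = 2.44 × 29100 km × (1380/1920)^(1/3)
    = 63600 km

63600 km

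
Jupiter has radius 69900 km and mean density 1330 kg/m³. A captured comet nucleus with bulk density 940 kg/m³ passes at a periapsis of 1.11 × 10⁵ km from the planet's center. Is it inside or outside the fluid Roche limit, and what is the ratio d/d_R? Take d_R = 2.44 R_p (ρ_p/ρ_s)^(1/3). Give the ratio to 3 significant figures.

inside; d/d_R ≈ 0.580

d_R = 2.44 × (69900 km) × (1330/940)^(1/3) = 1.915 × 10⁵ km
d/d_R = (1.11 × 10⁵) / (1.915 × 10⁵) = 0.580
Since d/d_R < 1, the body is inside the Roche limit.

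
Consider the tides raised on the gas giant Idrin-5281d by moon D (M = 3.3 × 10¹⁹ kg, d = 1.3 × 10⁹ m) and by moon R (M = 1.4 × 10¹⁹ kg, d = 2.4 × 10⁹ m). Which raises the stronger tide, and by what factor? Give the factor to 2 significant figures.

Moon D, by a factor of ≈ 15

The tide-raising term goes as M/d³ (the gradient of a 1/d² field).
Moon D: (3.3 × 10¹⁹) / (1.3 × 10⁹)³ = 1.502 × 10⁻⁸
Moon R: (1.4 × 10¹⁹) / (2.4 × 10⁹)³ = 1.013 × 10⁻⁹
Ratio (larger/smaller) = 15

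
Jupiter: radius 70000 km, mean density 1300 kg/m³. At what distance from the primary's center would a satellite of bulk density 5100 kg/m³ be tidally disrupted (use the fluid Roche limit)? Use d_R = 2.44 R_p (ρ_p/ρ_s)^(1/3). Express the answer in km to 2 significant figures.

d_R = 2.44 × 70000 km × (1300/5100)^(1/3)
    = 1.1 × 10⁵ km

1.1 × 10⁵ km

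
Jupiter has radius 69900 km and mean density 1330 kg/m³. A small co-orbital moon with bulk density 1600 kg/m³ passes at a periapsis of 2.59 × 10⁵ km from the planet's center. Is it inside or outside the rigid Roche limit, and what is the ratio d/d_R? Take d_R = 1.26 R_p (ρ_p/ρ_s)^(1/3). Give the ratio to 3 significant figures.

d_R = 1.26 × (69900 km) × (1330/1600)^(1/3) = 82810 km
d/d_R = (2.59 × 10⁵) / (82810) = 3.13
Since d/d_R > 1, the body is outside the Roche limit.

outside; d/d_R ≈ 3.13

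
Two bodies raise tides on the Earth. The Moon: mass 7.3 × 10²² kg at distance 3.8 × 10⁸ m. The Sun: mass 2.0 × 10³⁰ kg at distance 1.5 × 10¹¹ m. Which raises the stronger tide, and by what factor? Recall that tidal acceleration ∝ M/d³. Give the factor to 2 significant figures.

The tide-raising term goes as M/d³ (the gradient of a 1/d² field).
The Moon: (7.3 × 10²²) / (3.8 × 10⁸)³ = 1.330 × 10⁻³
The Sun: (2.0 × 10³⁰) / (1.5 × 10¹¹)³ = 5.926 × 10⁻⁴
Ratio (larger/smaller) = 2.2

The Moon, by a factor of ≈ 2.2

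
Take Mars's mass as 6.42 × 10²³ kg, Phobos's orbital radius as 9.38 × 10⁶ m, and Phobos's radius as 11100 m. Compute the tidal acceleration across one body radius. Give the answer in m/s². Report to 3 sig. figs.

Δg = 2GMr/d³
   = 2 × (6.674 × 10⁻¹¹) × (6.42 × 10²³) × (11100) / (9.38 × 10⁶)³
   = 1.15 × 10⁻³ m/s²

1.15 × 10⁻³ m/s²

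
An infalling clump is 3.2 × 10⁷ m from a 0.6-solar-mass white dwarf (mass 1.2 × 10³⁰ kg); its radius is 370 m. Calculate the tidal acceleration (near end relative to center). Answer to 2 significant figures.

1.8 m/s²

Since r ≪ d, expand the inverse-square field across one radius to get the leading 2GMr/d³ term.
Δa = 2GMr/d³
   = 2 × (6.674 × 10⁻¹¹) × (1.2 × 10³⁰) × (370) / (3.2 × 10⁷)³
   = 1.8 m/s²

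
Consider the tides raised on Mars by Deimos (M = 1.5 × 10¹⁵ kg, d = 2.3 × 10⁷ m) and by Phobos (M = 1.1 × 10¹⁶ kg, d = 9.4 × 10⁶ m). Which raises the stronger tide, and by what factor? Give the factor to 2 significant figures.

Phobos, by a factor of ≈ 110

Tidal acceleration ∝ M/d³, so compare M/d³ for each.
Deimos: (1.5 × 10¹⁵) / (2.3 × 10⁷)³ = 1.233 × 10⁻⁷
Phobos: (1.1 × 10¹⁶) / (9.4 × 10⁶)³ = 1.324 × 10⁻⁵
Ratio (larger/smaller) = 110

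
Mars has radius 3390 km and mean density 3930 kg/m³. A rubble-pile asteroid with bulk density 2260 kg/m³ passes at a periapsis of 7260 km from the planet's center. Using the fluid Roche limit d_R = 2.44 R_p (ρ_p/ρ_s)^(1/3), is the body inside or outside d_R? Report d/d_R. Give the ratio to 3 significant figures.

inside; d/d_R ≈ 0.730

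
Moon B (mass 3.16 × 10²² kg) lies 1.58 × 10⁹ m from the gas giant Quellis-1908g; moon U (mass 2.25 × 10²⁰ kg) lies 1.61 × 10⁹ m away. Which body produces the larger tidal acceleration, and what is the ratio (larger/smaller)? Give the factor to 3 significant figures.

Moon B, by a factor of ≈ 149

Tidal acceleration ∝ M/d³, so compare M/d³ for each.
Moon B: (3.16 × 10²²) / (1.58 × 10⁹)³ = 8.012 × 10⁻⁶
Moon U: (2.25 × 10²⁰) / (1.61 × 10⁹)³ = 5.391 × 10⁻⁸
Ratio (larger/smaller) = 149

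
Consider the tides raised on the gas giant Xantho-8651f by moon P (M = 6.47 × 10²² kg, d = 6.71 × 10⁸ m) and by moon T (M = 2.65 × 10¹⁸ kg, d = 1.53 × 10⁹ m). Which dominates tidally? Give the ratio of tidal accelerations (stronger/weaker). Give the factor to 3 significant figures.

Compare M/d³ for the two perturbers:
Moon P: (6.47 × 10²²) / (6.71 × 10⁸)³ = 2.142 × 10⁻⁴
Moon T: (2.65 × 10¹⁸) / (1.53 × 10⁹)³ = 7.399 × 10⁻¹⁰
Ratio (larger/smaller) = 2.89 × 10⁵

Moon P, by a factor of ≈ 2.89 × 10⁵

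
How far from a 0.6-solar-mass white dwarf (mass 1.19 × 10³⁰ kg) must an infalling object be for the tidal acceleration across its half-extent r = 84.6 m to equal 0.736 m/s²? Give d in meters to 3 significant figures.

2.63 × 10⁷ m

2GMr/d³ = a_tidal  ⇒  d = (2GMr / a_tidal)^(1/3)
d = (2 × 6.674×10⁻¹¹ × (1.19 × 10³⁰) × (84.6) / (0.736))^(1/3)
  = 2.63 × 10⁷ m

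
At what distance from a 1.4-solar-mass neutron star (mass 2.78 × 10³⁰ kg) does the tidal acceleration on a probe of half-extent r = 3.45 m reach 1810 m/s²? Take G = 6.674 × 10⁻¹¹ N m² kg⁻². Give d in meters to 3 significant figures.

8.91 × 10⁵ m

2GMr/d³ = a_tidal  ⇒  d = (2GMr / a_tidal)^(1/3)
d = (2 × 6.674×10⁻¹¹ × (2.78 × 10³⁰) × (3.45) / (1810))^(1/3)
  = 8.91 × 10⁵ m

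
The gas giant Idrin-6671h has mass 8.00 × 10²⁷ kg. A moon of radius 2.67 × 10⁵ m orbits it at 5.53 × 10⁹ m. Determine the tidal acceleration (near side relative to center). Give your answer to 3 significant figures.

1.69 × 10⁻⁶ m/s²

a_tidal = 2GMr/d³
        = 2 × (6.674 × 10⁻¹¹) × (8.00 × 10²⁷) × (2.67 × 10⁵) / (5.53 × 10⁹)³
        = 1.69 × 10⁻⁶ m/s²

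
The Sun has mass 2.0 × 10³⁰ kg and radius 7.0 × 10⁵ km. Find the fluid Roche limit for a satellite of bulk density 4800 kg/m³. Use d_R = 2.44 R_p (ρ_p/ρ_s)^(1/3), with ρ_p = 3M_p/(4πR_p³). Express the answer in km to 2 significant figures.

1.1 × 10⁶ km

ρ_p = 3M_p/(4πR_p³) = 3 × (2.0 × 10³⁰) / (4π × (7.0 × 10⁸ m)³) = 1400 kg/m³
d_R = 2.44 × 7.0 × 10⁵ km × (1400/4800)^(1/3)
    = 1.1 × 10⁶ km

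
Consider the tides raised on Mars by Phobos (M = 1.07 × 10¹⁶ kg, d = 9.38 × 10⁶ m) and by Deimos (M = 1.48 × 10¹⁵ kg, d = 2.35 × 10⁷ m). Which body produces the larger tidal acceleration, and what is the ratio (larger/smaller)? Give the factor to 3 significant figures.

Compare M/d³ for the two perturbers:
Phobos: (1.07 × 10¹⁶) / (9.38 × 10⁶)³ = 1.297 × 10⁻⁵
Deimos: (1.48 × 10¹⁵) / (2.35 × 10⁷)³ = 1.140 × 10⁻⁷
Ratio (larger/smaller) = 114

Phobos, by a factor of ≈ 114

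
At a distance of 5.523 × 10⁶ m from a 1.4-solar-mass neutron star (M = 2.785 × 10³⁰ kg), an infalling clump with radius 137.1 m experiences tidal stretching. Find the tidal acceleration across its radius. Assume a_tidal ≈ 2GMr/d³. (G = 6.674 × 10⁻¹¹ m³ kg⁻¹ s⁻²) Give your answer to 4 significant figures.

Δg = 2GMr/d³
   = 2 × (6.674 × 10⁻¹¹) × (2.785 × 10³⁰) × (137.1) / (5.523 × 10⁶)³
   = 3.025 × 10² m/s²

3.025 × 10² m/s²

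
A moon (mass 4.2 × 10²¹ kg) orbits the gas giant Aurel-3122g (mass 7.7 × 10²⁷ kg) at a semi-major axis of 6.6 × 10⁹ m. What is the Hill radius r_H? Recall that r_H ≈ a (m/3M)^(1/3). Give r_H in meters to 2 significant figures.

3.7 × 10⁷ m

r_H ≈ a (m/3M)^(1/3)
    = (6.6 × 10⁹) × (4.2 × 10²¹ / (3 × 7.7 × 10²⁷))^(1/3)
    = 3.7 × 10⁷ m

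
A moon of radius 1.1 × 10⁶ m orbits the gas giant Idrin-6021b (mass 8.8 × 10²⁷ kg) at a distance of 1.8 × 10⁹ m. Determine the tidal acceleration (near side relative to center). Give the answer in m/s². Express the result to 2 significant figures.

2.2 × 10⁻⁴ m/s²

Differencing GM/(d−r)² and GM/d² to first order in r/d gives 2GMr/d³.
Δa = 2GMr/d³
   = 2 × (6.674 × 10⁻¹¹) × (8.8 × 10²⁷) × (1.1 × 10⁶) / (1.8 × 10⁹)³
   = 2.2 × 10⁻⁴ m/s²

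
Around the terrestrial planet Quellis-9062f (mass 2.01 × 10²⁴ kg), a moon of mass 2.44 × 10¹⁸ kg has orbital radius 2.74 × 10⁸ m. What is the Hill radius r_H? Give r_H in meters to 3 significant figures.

2.03 × 10⁶ m

r_H ≈ a (m/3M)^(1/3)
    = (2.74 × 10⁸) × (2.44 × 10¹⁸ / (3 × 2.01 × 10²⁴))^(1/3)
    = 2.03 × 10⁶ m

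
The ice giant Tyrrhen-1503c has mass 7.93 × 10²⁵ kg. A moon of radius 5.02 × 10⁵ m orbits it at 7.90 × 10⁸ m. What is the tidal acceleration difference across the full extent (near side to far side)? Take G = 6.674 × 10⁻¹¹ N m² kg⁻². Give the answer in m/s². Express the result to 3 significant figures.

2.16 × 10⁻⁵ m/s²

a_tidal = 4GMr/d³
        = 4 × (6.674 × 10⁻¹¹) × (7.93 × 10²⁵) × (5.02 × 10⁵) / (7.90 × 10⁸)³
        = 2.16 × 10⁻⁵ m/s²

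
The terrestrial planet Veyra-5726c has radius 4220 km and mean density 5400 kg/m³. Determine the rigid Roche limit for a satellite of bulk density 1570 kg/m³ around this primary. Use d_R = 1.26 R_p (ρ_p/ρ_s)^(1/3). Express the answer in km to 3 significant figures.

8030 km

d_R = 1.26 × 4220 km × (5400/1570)^(1/3)
    = 8030 km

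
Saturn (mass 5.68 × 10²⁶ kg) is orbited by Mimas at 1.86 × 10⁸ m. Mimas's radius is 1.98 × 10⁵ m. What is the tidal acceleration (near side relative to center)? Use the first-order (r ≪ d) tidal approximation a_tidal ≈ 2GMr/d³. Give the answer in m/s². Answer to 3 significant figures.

Δa = 2GMr/d³
   = 2 × (6.674 × 10⁻¹¹) × (5.68 × 10²⁶) × (1.98 × 10⁵) / (1.86 × 10⁸)³
   = 2.33 × 10⁻³ m/s²

2.33 × 10⁻³ m/s²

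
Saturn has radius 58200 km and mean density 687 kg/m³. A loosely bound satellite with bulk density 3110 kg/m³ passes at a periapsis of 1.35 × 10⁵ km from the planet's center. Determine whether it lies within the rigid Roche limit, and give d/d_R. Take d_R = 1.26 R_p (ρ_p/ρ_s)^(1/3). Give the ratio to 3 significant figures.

outside; d/d_R ≈ 3.05

d_R = 1.26 × (58200 km) × (687/3110)^(1/3) = 44330 km
d/d_R = (1.35 × 10⁵) / (44330) = 3.05
Since d/d_R > 1, the body is outside the Roche limit.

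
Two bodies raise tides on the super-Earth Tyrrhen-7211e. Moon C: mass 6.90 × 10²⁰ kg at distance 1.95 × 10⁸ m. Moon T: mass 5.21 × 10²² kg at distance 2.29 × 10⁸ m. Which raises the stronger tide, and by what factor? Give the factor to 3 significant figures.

Moon T, by a factor of ≈ 46.6

Compare M/d³ for the two perturbers:
Moon C: (6.90 × 10²⁰) / (1.95 × 10⁸)³ = 9.306 × 10⁻⁵
Moon T: (5.21 × 10²²) / (2.29 × 10⁸)³ = 4.338 × 10⁻³
Ratio (larger/smaller) = 46.6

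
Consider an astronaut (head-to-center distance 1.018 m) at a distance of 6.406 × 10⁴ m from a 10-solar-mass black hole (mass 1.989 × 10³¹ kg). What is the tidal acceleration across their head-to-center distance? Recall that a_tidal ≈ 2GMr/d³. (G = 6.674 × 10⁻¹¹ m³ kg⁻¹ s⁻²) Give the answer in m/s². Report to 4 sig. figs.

Δg = 2GMr/d³
   = 2 × (6.674 × 10⁻¹¹) × (1.989 × 10³¹) × (1.018) / (6.406 × 10⁴)³
   = 1.028 × 10⁷ m/s²

1.028 × 10⁷ m/s²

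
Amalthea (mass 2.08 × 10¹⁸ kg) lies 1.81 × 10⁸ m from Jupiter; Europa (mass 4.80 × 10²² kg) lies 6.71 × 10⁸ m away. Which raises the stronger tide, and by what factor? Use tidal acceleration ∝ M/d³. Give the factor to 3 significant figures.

The tide-raising term goes as M/d³ (the gradient of a 1/d² field).
Amalthea: (2.08 × 10¹⁸) / (1.81 × 10⁸)³ = 3.508 × 10⁻⁷
Europa: (4.80 × 10²²) / (6.71 × 10⁸)³ = 1.589 × 10⁻⁴
Ratio (larger/smaller) = 453

Europa, by a factor of ≈ 453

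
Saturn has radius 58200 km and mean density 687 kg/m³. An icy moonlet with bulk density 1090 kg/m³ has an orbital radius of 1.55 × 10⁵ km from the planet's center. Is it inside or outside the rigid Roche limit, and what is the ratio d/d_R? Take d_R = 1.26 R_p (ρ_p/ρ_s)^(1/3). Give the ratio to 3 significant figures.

outside; d/d_R ≈ 2.47

d_R = 1.26 × (58200 km) × (687/1090)^(1/3) = 62870 km
d/d_R = (1.55 × 10⁵) / (62870) = 2.47
Since d/d_R > 1, the body is outside the Roche limit.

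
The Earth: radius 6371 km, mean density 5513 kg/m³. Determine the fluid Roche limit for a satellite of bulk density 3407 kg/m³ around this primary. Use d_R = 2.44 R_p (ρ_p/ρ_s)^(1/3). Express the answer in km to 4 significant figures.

d_R = 2.44 × 6371 km × (5513/3407)^(1/3)
    = 18250 km

18250 km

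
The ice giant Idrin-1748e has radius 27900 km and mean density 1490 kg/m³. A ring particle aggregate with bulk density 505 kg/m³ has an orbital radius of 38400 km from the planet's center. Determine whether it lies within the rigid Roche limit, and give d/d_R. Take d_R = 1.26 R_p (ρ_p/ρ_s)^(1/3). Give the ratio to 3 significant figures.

inside; d/d_R ≈ 0.762

d_R = 1.26 × (27900 km) × (1490/505)^(1/3) = 50420 km
d/d_R = (38400) / (50420) = 0.762
Since d/d_R < 1, the body is inside the Roche limit.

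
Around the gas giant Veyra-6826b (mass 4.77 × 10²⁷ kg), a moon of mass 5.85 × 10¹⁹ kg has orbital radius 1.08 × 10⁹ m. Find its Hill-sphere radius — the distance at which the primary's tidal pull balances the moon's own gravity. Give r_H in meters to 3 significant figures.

1.73 × 10⁶ m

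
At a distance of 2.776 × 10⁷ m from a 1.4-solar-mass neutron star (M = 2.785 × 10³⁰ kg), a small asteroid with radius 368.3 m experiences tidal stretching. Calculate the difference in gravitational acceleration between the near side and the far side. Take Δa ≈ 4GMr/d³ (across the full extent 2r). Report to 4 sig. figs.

1.280 × 10¹ m/s²

Near-to-far spans 2r, so the tidal difference is twice the near-to-center value: 4GMr/d³.
a_tidal = 4GMr/d³
        = 4 × (6.674 × 10⁻¹¹) × (2.785 × 10³⁰) × (368.3) / (2.776 × 10⁷)³
        = 1.280 × 10¹ m/s²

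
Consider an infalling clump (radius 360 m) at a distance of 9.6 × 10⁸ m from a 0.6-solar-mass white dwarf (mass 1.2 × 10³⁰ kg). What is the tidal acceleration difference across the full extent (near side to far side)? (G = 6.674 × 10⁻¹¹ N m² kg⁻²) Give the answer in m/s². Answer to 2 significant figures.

The field gradient is 2GM/d³; across the full diameter 2r the difference is 4GMr/d³.
Δa = 4GMr/d³
   = 4 × (6.674 × 10⁻¹¹) × (1.2 × 10³⁰) × (360) / (9.6 × 10⁸)³
   = 1.3 × 10⁻⁴ m/s²

1.3 × 10⁻⁴ m/s²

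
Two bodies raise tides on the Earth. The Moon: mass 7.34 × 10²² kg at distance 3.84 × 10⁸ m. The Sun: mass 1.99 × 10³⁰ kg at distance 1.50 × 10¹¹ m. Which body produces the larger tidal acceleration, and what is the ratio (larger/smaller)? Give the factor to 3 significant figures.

The Moon, by a factor of ≈ 2.20

Tidal stretch scales as M/d³; compute that for each body.
The Moon: (7.34 × 10²²) / (3.84 × 10⁸)³ = 1.296 × 10⁻³
The Sun: (1.99 × 10³⁰) / (1.50 × 10¹¹)³ = 5.896 × 10⁻⁴
Ratio (larger/smaller) = 2.20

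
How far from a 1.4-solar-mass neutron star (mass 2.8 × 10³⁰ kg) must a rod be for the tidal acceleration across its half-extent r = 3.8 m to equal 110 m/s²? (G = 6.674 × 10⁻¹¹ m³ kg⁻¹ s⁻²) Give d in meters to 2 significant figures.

2GMr/d³ = a_tidal  ⇒  d = (2GMr / a_tidal)^(1/3)
d = (2 × 6.674×10⁻¹¹ × (2.8 × 10³⁰) × (3.8) / (110))^(1/3)
  = 2.3 × 10⁶ m

2.3 × 10⁶ m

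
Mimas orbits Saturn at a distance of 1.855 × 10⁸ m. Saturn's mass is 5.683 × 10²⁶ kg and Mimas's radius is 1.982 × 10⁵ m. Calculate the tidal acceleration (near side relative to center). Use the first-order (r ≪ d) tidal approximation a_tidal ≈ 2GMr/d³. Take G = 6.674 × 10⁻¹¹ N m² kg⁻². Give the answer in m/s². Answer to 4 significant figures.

2.355 × 10⁻³ m/s²

The tidal stretch is the gradient of GM/d² times the body's extent r, hence the 1/d³ dependence.
a_tidal = 2GMr/d³
        = 2 × (6.674 × 10⁻¹¹) × (5.683 × 10²⁶) × (1.982 × 10⁵) / (1.855 × 10⁸)³
        = 2.355 × 10⁻³ m/s²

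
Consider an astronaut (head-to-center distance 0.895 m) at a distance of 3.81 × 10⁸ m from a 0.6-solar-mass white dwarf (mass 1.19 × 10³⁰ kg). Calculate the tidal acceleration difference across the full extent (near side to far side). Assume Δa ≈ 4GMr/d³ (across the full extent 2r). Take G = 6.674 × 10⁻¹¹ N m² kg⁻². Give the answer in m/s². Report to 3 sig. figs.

Δa = 4GMr/d³
   = 4 × (6.674 × 10⁻¹¹) × (1.19 × 10³⁰) × (0.895) / (3.81 × 10⁸)³
   = 5.14 × 10⁻⁶ m/s²

5.14 × 10⁻⁶ m/s²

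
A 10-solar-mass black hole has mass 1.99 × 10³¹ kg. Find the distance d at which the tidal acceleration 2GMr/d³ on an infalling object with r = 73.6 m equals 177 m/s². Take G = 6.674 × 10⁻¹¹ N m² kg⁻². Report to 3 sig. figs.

1.03 × 10⁷ m

2GMr/d³ = a_tidal  ⇒  d = (2GMr / a_tidal)^(1/3)
d = (2 × 6.674×10⁻¹¹ × (1.99 × 10³¹) × (73.6) / (177))^(1/3)
  = 1.03 × 10⁷ m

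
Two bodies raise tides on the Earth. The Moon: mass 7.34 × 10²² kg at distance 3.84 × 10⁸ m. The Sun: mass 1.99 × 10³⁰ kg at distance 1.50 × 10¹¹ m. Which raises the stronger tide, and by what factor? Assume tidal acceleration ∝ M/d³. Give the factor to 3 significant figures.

The Moon, by a factor of ≈ 2.20

The tide-raising term goes as M/d³ (the gradient of a 1/d² field).
The Moon: (7.34 × 10²²) / (3.84 × 10⁸)³ = 1.296 × 10⁻³
The Sun: (1.99 × 10³⁰) / (1.50 × 10¹¹)³ = 5.896 × 10⁻⁴
Ratio (larger/smaller) = 2.20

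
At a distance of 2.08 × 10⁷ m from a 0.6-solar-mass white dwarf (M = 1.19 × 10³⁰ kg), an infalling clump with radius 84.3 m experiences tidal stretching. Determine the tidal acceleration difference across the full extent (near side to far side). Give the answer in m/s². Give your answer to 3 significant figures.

Near-to-far spans 2r, so the tidal difference is twice the near-to-center value: 4GMr/d³.
Δa = 4GMr/d³
   = 4 × (6.674 × 10⁻¹¹) × (1.19 × 10³⁰) × (84.3) / (2.08 × 10⁷)³
   = 2.98 m/s²

2.98 m/s²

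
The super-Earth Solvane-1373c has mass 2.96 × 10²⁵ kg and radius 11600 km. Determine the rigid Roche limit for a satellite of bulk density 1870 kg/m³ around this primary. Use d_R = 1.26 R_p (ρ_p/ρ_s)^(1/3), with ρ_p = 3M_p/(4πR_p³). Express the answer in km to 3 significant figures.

19600 km

ρ_p = 3M_p/(4πR_p³) = 3 × (2.96 × 10²⁵) / (4π × (1.16 × 10⁷ m)³) = 4530 kg/m³
d_R = 1.26 × 11600 km × (4530/1870)^(1/3)
    = 19600 km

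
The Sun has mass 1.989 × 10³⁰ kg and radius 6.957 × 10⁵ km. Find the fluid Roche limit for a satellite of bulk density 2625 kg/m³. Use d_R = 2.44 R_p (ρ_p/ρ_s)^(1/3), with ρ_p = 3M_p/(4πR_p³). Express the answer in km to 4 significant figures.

ρ_p = 3M_p/(4πR_p³) = 3 × (1.989 × 10³⁰) / (4π × (6.957 × 10⁸ m)³) = 1410 kg/m³
d_R = 2.44 × 6.957 × 10⁵ km × (1410/2625)^(1/3)
    = 1.380 × 10⁶ km

1.380 × 10⁶ km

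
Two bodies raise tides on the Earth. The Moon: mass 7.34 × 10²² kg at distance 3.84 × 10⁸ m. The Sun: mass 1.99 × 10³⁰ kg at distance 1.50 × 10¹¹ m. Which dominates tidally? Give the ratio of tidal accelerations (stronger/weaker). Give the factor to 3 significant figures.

The Moon, by a factor of ≈ 2.20

Tidal acceleration ∝ M/d³, so compare M/d³ for each.
The Moon: (7.34 × 10²²) / (3.84 × 10⁸)³ = 1.296 × 10⁻³
The Sun: (1.99 × 10³⁰) / (1.50 × 10¹¹)³ = 5.896 × 10⁻⁴
Ratio (larger/smaller) = 2.20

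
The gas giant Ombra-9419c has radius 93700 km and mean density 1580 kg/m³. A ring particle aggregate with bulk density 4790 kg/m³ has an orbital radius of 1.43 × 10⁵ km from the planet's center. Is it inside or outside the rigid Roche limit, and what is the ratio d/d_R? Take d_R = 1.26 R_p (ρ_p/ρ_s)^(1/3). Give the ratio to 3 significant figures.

outside; d/d_R ≈ 1.75

d_R = 1.26 × (93700 km) × (1580/4790)^(1/3) = 81570 km
d/d_R = (1.43 × 10⁵) / (81570) = 1.75
Since d/d_R > 1, the body is outside the Roche limit.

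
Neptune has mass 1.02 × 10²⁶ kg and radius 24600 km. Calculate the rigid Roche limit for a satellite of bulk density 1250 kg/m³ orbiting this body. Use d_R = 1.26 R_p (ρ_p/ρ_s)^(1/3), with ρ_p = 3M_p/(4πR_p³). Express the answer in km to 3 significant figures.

33900 km

ρ_p = 3M_p/(4πR_p³) = 3 × (1.02 × 10²⁶) / (4π × (2.46 × 10⁷ m)³) = 1640 kg/m³
d_R = 1.26 × 24600 km × (1640/1250)^(1/3)
    = 33900 km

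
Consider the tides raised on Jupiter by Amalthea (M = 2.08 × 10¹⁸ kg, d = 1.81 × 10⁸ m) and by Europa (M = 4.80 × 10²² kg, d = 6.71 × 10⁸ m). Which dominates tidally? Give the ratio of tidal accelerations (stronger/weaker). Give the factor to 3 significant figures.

Europa, by a factor of ≈ 453

The tide-raising term goes as M/d³ (the gradient of a 1/d² field).
Amalthea: (2.08 × 10¹⁸) / (1.81 × 10⁸)³ = 3.508 × 10⁻⁷
Europa: (4.80 × 10²²) / (6.71 × 10⁸)³ = 1.589 × 10⁻⁴
Ratio (larger/smaller) = 453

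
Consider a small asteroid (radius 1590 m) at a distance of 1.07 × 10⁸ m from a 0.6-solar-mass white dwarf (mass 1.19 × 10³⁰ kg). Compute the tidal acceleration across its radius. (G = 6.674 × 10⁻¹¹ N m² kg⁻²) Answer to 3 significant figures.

2.06 × 10⁻¹ m/s²

a_tidal = 2GMr/d³
        = 2 × (6.674 × 10⁻¹¹) × (1.19 × 10³⁰) × (1590) / (1.07 × 10⁸)³
        = 2.06 × 10⁻¹ m/s²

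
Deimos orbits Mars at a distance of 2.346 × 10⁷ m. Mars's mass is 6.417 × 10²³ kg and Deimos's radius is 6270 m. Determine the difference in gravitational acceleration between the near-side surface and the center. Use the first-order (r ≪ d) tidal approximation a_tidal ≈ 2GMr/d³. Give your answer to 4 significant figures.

4.159 × 10⁻⁵ m/s²

Δg = 2GMr/d³
   = 2 × (6.674 × 10⁻¹¹) × (6.417 × 10²³) × (6270) / (2.346 × 10⁷)³
   = 4.159 × 10⁻⁵ m/s²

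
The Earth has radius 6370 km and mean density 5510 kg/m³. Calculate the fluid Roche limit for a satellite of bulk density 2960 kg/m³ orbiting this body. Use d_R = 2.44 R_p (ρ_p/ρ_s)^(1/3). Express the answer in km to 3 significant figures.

19100 km

d_R = 2.44 × 6370 km × (5510/2960)^(1/3)
    = 19100 km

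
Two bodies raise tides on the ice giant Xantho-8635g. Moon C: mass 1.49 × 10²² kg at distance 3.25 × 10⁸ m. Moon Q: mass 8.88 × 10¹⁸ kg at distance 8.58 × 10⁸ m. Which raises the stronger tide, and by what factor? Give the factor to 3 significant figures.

Moon C, by a factor of ≈ 30900

Tidal stretch scales as M/d³; compute that for each body.
Moon C: (1.49 × 10²²) / (3.25 × 10⁸)³ = 4.340 × 10⁻⁴
Moon Q: (8.88 × 10¹⁸) / (8.58 × 10⁸)³ = 1.406 × 10⁻⁸
Ratio (larger/smaller) = 30900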